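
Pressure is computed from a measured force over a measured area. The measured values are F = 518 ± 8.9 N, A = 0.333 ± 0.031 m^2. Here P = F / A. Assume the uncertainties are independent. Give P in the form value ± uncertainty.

1560 ± 147 Pa

P is a product of powers, so relative uncertainties combine in quadrature:
  (1·δF/F)² = (1×0.0172)² = 0.000295;  (-1·δA/A)² = (-1×0.0931)² = 0.00867
δP/P = √(0.00896) = 0.0947
P = 1560 Pa, so δP = 0.0947 × 1560 = 147 Pa.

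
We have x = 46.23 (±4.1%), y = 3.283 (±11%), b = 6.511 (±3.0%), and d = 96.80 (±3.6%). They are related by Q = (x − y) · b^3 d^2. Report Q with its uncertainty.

Let u = x − y = 42.95. δu = √(δx² + δy²) = √(3.59 + 0.130) = 1.93, so δu/u = 0.0449.
Q is then a monomial in u, b, d:
δQ/Q = √((δu/u)² + (3·δb/b)² + (2·δd/d)²) = √(0.00202 + 0.00810 + 0.00518) = 0.124
Q = 1.111e+08, so δQ = 0.124 × 1.111e+08 = 1.37e+07.

(1.111 ± 0.137) × 10^8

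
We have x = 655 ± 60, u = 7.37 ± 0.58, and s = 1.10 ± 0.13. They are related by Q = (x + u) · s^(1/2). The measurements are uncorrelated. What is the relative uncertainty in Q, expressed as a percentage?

10.8%

Let w = x + u = 662. δw = √(δx² + δu²) = √(3600 + 0.336) = 60.0, so δw/w = 0.0906.
Q is then a monomial in w, s:
δQ/Q = √((δw/w)² + (½·δs/s)²) = √(0.00821 + 0.00349) = 0.108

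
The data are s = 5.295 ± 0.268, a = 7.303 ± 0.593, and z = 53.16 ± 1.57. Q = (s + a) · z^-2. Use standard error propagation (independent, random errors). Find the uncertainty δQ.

Let u = s + a = 12.60. δu = √(δs² + δa²) = √(0.0718 + 0.352) = 0.651, so δu/u = 0.0517.
Q is then a monomial in u, z:
δQ/Q = √((δu/u)² + (-2·δz/z)²) = √(0.00267 + 0.00349) = 0.0785
Q = 0.004458, so δQ = 0.0785 × 0.004458 = 0.000350.

0.000350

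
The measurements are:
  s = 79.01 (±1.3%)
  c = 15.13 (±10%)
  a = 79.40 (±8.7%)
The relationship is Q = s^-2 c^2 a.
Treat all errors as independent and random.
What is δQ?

Each factor contributes (exponent × relative error)² to (δQ/Q)²:
  (-2·δs/s)² = (-2×0.0130)² = 0.000676;  (2·δc/c)² = (2×0.100)² = 0.0400;  (1·δa/a)² = (1×0.0870)² = 0.00757
δQ/Q = √(0.0482) = 0.220
Q = 2.912, so δQ = 0.220 × 2.912 = 0.640.

0.640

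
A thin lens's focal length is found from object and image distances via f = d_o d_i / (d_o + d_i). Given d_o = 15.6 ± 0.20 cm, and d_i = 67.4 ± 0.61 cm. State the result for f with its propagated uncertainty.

∂f/∂d_o = (d_i/(d_o+d_i))² = 0.659;  ∂f/∂d_i = (d_o/(d_o+d_i))² = 0.0353
δf = √((∂f/∂d_o · δd_o)² + (∂f/∂d_i · δd_i)²) = √(0.0174 + 0.000464) = 0.134 cm
f = 12.7 cm.

12.7 ± 0.134 cm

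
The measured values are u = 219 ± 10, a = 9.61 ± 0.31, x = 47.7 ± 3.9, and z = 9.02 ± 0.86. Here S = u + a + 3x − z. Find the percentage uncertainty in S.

4.25%

Absolute uncertainties add in quadrature for a linear combination:
  (δu)² = 100;  (δa)² = 0.0961;  (3·δx)² = 137;  (δz)² = 0.740
δS = √(238) = 15.4
S = 363, so δS/S = 15.4/363 = 0.0425.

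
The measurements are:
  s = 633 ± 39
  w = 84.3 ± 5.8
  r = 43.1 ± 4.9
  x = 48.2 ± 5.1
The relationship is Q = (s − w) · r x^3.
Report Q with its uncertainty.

(2.65 ± 0.913) × 10^9

Let u = s − w = 549. δu = √(δs² + δw²) = √(1520 + 33.6) = 39.4, so δu/u = 0.0719.
Q is then a monomial in u, r, x:
δQ/Q = √((δu/u)² + (1·δr/r)² + (3·δx/x)²) = √(0.00516 + 0.0129 + 0.101) = 0.345
Q = 2.65e+09, so δQ = 0.345 × 2.65e+09 = 9.13e+08.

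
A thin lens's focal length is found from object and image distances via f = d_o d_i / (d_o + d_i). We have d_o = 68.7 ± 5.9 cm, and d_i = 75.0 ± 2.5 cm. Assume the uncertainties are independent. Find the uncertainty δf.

∂f/∂d_o = (d_i/(d_o+d_i))² = 0.272;  ∂f/∂d_i = (d_o/(d_o+d_i))² = 0.229
δf = √((∂f/∂d_o · δd_o)² + (∂f/∂d_i · δd_i)²) = √(2.58 + 0.326) = 1.71 cm

1.71 cm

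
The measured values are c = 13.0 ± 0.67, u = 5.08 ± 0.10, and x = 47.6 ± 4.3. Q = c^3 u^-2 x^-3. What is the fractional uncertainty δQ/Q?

0.314

Q is a product of powers, so relative uncertainties combine in quadrature:
  (3·δc/c)² = (3×0.0515)² = 0.0239;  (-2·δu/u)² = (-2×0.0197)² = 0.00155;  (-3·δx/x)² = (-3×0.0903)² = 0.0734
δQ/Q = √(0.0989) = 0.314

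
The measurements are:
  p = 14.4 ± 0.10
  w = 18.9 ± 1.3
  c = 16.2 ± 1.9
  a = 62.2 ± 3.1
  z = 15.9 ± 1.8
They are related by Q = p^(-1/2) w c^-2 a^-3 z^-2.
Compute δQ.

1.14e-10

Relative error in a monomial: (δQ/Q)² = Σ (nᵢ · δxᵢ/xᵢ)².
  (−½·δp/p)² = (-0.5×0.00694)² = 1.21e-05;  (1·δw/w)² = (1×0.0688)² = 0.00473;  (-2·δc/c)² = (-2×0.117)² = 0.0550;  (-3·δa/a)² = (-3×0.0498)² = 0.0224;  (-2·δz/z)² = (-2×0.113)² = 0.0513
δQ/Q = √(0.133) = 0.365
Q = 3.12e-10, so δQ = 0.365 × 3.12e-10 = 1.14e-10.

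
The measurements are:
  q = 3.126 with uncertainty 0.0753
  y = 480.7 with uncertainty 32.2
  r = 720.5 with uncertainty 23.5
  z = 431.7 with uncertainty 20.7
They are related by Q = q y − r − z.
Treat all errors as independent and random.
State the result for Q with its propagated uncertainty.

350.5 ± 111

Let p = q·y = 1503. δp/p = √((1·δq/q)² + (1·δy/y)²) = √(0.000580 + 0.00449) = 0.0712, so δp = 107.
Q = p − r − z: δQ = √(δp² + δr² + δz²) = √(11400 + 552 + 428) = 111
Q = 350.5.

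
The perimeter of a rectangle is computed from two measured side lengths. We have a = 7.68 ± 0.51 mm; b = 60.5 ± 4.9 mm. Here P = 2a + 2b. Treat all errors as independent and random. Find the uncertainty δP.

Sums and differences: (δP)² = Σ (cᵢ δxᵢ)².
  (2·δa)² = 1.04;  (2·δb)² = 96.0
δP = √(97.1) = 9.85 mm

9.85 mm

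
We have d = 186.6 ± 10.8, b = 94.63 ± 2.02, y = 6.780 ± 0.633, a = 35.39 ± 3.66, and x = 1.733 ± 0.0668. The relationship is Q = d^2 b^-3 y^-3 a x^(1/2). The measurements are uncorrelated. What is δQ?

For a monomial Q ∝ d^2, b^-3, y^-3, a, x^(1/2), fractional errors add in quadrature:
  (2·δd/d)² = (2×0.0579)² = 0.0134;  (-3·δb/b)² = (-3×0.0213)² = 0.00410;  (-3·δy/y)² = (-3×0.0934)² = 0.0784;  (1·δa/a)² = (1×0.103)² = 0.0107;  (½·δx/x)² = (0.5×0.0385)² = 0.000371
δQ/Q = √(0.107) = 0.327
Q = 0.006142, so δQ = 0.327 × 0.006142 = 0.00201.

0.00201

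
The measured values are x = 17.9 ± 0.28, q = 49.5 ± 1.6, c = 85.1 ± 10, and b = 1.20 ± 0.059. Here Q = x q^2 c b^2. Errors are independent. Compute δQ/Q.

Each factor contributes (exponent × relative error)² to (δQ/Q)²:
  (1·δx/x)² = (1×0.0156)² = 0.000245;  (2·δq/q)² = (2×0.0323)² = 0.00418;  (1·δc/c)² = (1×0.118)² = 0.0138;  (2·δb/b)² = (2×0.0492)² = 0.00967
δQ/Q = √(0.0279) = 0.167

0.167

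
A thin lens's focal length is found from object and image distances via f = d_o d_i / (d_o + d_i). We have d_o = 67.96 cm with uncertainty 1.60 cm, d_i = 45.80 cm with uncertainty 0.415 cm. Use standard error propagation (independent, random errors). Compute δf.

∂f/∂d_o = (d_i/(d_o+d_i))² = 0.162;  ∂f/∂d_i = (d_o/(d_o+d_i))² = 0.357
δf = √((∂f/∂d_o · δd_o)² + (∂f/∂d_i · δd_i)²) = √(0.0673 + 0.0219) = 0.299 cm

0.299 cm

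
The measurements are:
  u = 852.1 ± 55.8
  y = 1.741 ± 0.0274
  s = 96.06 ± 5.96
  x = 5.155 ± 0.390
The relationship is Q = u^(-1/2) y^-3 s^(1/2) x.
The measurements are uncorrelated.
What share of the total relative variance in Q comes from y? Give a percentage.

(δQ/Q)² = (−½·δu/u)² + (-3·δy/y)² + (½·δs/s)² + (1·δx/x)²
  u term: (-0.5×0.0655)² = 0.00107
  y term: (-3×0.0157)² = 0.00223
  s term: (0.5×0.0620)² = 0.000962
  x term: (1×0.0757)² = 0.00572
Total = 0.00999. Share from y = 0.00223/0.00999 = 0.223.

22.3%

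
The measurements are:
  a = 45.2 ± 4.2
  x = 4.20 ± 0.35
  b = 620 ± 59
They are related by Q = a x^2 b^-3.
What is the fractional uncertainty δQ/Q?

0.343

Relative error in a monomial: (δQ/Q)² = Σ (nᵢ · δxᵢ/xᵢ)².
  (1·δa/a)² = (1×0.0929)² = 0.00863;  (2·δx/x)² = (2×0.0833)² = 0.0278;  (-3·δb/b)² = (-3×0.0952)² = 0.0815
δQ/Q = √(0.118) = 0.343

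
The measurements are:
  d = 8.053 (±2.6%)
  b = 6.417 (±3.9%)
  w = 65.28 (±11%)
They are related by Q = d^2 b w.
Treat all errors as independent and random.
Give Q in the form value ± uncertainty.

27170 ± 3470

For a monomial Q ∝ d^2, b, w, fractional errors add in quadrature:
  (2·δd/d)² = (2×0.0260)² = 0.00270;  (1·δb/b)² = (1×0.0390)² = 0.00152;  (1·δw/w)² = (1×0.110)² = 0.0121
δQ/Q = √(0.0163) = 0.128
Q = 27170, so δQ = 0.128 × 27170 = 3470.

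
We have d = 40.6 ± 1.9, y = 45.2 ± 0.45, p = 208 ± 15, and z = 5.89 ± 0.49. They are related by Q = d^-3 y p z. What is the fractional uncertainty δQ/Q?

0.179

Relative error in a monomial: (δQ/Q)² = Σ (nᵢ · δxᵢ/xᵢ)².
  (-3·δd/d)² = (-3×0.0468)² = 0.0197;  (1·δy/y)² = (1×0.00996)² = 9.91e-05;  (1·δp/p)² = (1×0.0721)² = 0.00520;  (1·δz/z)² = (1×0.0832)² = 0.00692
δQ/Q = √(0.0319) = 0.179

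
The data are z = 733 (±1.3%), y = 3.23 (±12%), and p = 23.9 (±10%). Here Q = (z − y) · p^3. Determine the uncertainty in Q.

Let u = z − y = 730. δu = √(δz² + δy²) = √(90.8 + 0.150) = 9.54, so δu/u = 0.0131.
Q is then a monomial in u, p:
δQ/Q = √((δu/u)² + (3·δp/p)²) = √(0.000171 + 0.0900) = 0.300
Q = 9.96e+06, so δQ = 0.300 × 9.96e+06 = 2.99e+06.

2.99e+06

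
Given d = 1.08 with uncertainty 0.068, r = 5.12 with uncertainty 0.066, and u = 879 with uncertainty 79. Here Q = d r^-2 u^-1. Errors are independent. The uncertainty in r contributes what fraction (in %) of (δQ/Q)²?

5.23%

(δQ/Q)² = (1·δd/d)² + (-2·δr/r)² + (-1·δu/u)²
  d term: (1×0.0630)² = 0.00396
  r term: (-2×0.0129)² = 0.000665
  u term: (-1×0.0899)² = 0.00808
Total = 0.0127. Share from r = 0.000665/0.0127 = 0.0523.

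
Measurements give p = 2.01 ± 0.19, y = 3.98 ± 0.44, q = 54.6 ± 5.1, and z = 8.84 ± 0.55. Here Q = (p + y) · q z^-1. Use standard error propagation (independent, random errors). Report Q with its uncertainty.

Let u = p + y = 5.99. δu = √(δp² + δy²) = √(0.0361 + 0.194) = 0.479, so δu/u = 0.0800.
Q is then a monomial in u, q, z:
δQ/Q = √((δu/u)² + (1·δq/q)² + (-1·δz/z)²) = √(0.00640 + 0.00872 + 0.00387) = 0.138
Q = 37.0, so δQ = 0.138 × 37.0 = 5.10.

37.0 ± 5.10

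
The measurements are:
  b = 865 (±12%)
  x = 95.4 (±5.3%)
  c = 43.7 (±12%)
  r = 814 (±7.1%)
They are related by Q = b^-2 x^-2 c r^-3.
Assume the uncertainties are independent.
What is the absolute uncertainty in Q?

Q is a product of powers, so relative uncertainties combine in quadrature:
  (-2·δb/b)² = (-2×0.120)² = 0.0576;  (-2·δx/x)² = (-2×0.0530)² = 0.0112;  (1·δc/c)² = (1×0.120)² = 0.0144;  (-3·δr/r)² = (-3×0.0710)² = 0.0454
δQ/Q = √(0.129) = 0.359
Q = 1.19e-17, so δQ = 0.359 × 1.19e-17 = 4.27e-18.

4.27e-18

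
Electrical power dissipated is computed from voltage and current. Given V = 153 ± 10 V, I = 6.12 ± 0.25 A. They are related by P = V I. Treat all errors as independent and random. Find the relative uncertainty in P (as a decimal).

For a monomial P ∝ V, I, fractional errors add in quadrature:
  (1·δV/V)² = (1×0.0654)² = 0.00427;  (1·δI/I)² = (1×0.0408)² = 0.00167
δP/P = √(0.00594) = 0.0771

0.0771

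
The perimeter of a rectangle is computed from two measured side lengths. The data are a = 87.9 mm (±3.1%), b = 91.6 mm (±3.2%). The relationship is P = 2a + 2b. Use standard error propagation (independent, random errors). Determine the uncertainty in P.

8.00 mm

Absolute uncertainties add in quadrature for a linear combination:
  (2·δa)² = 29.7;  (2·δb)² = 34.4
δP = √(64.1) = 8.00 mm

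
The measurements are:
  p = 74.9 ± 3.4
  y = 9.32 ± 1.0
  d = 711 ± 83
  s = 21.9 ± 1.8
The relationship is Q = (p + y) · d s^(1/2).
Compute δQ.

36600

Let u = p + y = 84.2. δu = √(δp² + δy²) = √(11.6 + 1.00) = 3.54, so δu/u = 0.0421.
Q is then a monomial in u, d, s:
δQ/Q = √((δu/u)² + (1·δd/d)² + (½·δs/s)²) = √(0.00177 + 0.0136 + 0.00169) = 0.131
Q = 2.8e+05, so δQ = 0.131 × 2.8e+05 = 36600.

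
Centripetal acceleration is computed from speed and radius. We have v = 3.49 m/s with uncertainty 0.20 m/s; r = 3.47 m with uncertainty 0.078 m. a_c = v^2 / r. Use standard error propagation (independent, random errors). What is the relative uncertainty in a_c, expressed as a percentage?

11.7%

Relative error in a monomial: (δa_c/a_c)² = Σ (nᵢ · δxᵢ/xᵢ)².
  (2·δv/v)² = (2×0.0573)² = 0.0131;  (-1·δr/r)² = (-1×0.0225)² = 0.000505
δa_c/a_c = √(0.0136) = 0.117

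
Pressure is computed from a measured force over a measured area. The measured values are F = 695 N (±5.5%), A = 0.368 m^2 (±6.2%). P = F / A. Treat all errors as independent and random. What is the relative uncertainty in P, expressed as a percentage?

For a monomial P ∝ F, A^-1, fractional errors add in quadrature:
  (1·δF/F)² = (1×0.0550)² = 0.00302;  (-1·δA/A)² = (-1×0.0620)² = 0.00384
δP/P = √(0.00687) = 0.0829

8.29%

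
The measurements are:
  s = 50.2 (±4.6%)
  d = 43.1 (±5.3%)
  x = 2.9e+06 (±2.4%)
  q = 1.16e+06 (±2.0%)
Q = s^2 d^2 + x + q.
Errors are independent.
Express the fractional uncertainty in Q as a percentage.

7.56%

Let p = s^2·d^2 = 4.68e+06. δp/p = √((2·δs/s)² + (2·δd/d)²) = √(0.00846 + 0.0112) = 0.140, so δp = 6.57e+05.
Q = p + x + q: δQ = √(δp² + δx² + δq²) = √(4.32e+11 + 4.84e+09 + 5.38e+08) = 6.61e+05
Q = 8.74e+06, so δQ/Q = 6.61e+05/8.74e+06 = 0.0756.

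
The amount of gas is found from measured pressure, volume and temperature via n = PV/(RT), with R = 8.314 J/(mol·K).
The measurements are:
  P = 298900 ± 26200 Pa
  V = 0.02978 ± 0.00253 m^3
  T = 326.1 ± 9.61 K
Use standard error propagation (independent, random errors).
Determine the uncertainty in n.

Each factor contributes (exponent × relative error)² to (δn/n)²:
  (1·δP/P)² = (1×0.0877)² = 0.00768;  (1·δV/V)² = (1×0.0850)² = 0.00722;  (-1·δT/T)² = (-1×0.0295)² = 0.000868
δn/n = √(0.0158) = 0.126
n = 3.283 mol, so δn = 0.126 × 3.283 = 0.412 mol.

0.412 mol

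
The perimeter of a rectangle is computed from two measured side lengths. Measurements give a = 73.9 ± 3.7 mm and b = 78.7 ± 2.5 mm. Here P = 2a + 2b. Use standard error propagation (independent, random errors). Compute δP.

8.93 mm

P is a linear combination, so absolute uncertainties add in quadrature:
  (2·δa)² = 54.8;  (2·δb)² = 25.0
δP = √(79.8) = 8.93 mm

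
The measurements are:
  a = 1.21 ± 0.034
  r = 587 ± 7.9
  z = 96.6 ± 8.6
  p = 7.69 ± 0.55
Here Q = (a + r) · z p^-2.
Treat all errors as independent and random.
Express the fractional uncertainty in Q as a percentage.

Let u = a + r = 588. δu = √(δa² + δr²) = √(0.00116 + 62.4) = 7.90, so δu/u = 0.0134.
Q is then a monomial in u, z, p:
δQ/Q = √((δu/u)² + (1·δz/z)² + (-2·δp/p)²) = √(0.000180 + 0.00793 + 0.0205) = 0.169

16.9%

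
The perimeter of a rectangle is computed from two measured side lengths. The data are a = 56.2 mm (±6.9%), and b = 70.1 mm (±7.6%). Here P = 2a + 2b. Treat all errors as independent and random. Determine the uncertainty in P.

13.2 mm

For a sum/difference, combine absolute errors in quadrature:
  (2·δa)² = 60.1;  (2·δb)² = 114
δP = √(174) = 13.2 mm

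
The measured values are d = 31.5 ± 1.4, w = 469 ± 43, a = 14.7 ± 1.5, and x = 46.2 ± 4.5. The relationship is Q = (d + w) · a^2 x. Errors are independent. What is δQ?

1.21e+06

Let u = d + w = 500. δu = √(δd² + δw²) = √(1.96 + 1850) = 43.0, so δu/u = 0.0860.
Q is then a monomial in u, a, x:
δQ/Q = √((δu/u)² + (2·δa/a)² + (1·δx/x)²) = √(0.00739 + 0.0416 + 0.00949) = 0.242
Q = 5e+06, so δQ = 0.242 × 5e+06 = 1.21e+06.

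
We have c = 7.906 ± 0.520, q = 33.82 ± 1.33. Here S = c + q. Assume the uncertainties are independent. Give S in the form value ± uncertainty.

S is a linear combination, so absolute uncertainties add in quadrature:
  (δc)² = 0.270;  (δq)² = 1.77
δS = √(2.04) = 1.43
S = 41.73.

41.73 ± 1.43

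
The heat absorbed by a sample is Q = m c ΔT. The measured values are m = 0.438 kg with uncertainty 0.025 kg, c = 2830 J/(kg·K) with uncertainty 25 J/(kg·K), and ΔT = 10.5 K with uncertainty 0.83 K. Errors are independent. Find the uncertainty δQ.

Each factor contributes (exponent × relative error)² to (δQ/Q)²:
  (1·δm/m)² = (1×0.0571)² = 0.00326;  (1·δc/c)² = (1×0.00883)² = 7.8e-05;  (1·δΔT/ΔT)² = (1×0.0790)² = 0.00625
δQ/Q = √(0.00958) = 0.0979
Q = 13000 J, so δQ = 0.0979 × 13000 = 1270 J.

1270 J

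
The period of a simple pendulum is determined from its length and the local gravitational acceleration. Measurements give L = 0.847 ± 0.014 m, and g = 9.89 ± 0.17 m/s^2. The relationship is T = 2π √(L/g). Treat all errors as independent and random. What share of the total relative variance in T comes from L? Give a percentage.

(δT/T)² = (½·δL/L)² + (−½·δg/g)²
  L term: (0.5×0.0165)² = 6.83e-05
  g term: (-0.5×0.0172)² = 7.39e-05
Total = 0.000142. Share from L = 6.83e-05/0.000142 = 0.480.

48.0%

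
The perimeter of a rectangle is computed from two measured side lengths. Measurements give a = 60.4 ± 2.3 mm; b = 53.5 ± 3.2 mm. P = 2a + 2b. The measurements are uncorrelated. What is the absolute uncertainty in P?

7.88 mm

Each term contributes (cᵢ δxᵢ)² to (δP)²:
  (2·δa)² = 21.2;  (2·δb)² = 41.0
δP = √(62.1) = 7.88 mm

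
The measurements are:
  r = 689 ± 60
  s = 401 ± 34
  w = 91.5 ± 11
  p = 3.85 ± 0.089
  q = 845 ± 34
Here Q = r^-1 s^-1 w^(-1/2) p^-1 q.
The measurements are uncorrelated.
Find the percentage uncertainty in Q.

14.3%

Since Q is a product/quotient, work with relative uncertainties:
  (-1·δr/r)² = (-1×0.0871)² = 0.00758;  (-1·δs/s)² = (-1×0.0848)² = 0.00719;  (−½·δw/w)² = (-0.5×0.120)² = 0.00361;  (-1·δp/p)² = (-1×0.0231)² = 0.000534;  (1·δq/q)² = (1×0.0402)² = 0.00162
δQ/Q = √(0.0205) = 0.143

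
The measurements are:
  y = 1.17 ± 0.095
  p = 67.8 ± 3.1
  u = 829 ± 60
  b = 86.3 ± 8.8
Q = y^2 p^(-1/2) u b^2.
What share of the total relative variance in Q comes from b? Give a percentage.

(δQ/Q)² = (2·δy/y)² + (−½·δp/p)² + (1·δu/u)² + (2·δb/b)²
  y term: (2×0.0812)² = 0.0264
  p term: (-0.5×0.0457)² = 0.000523
  u term: (1×0.0724)² = 0.00524
  b term: (2×0.102)² = 0.0416
Total = 0.0737. Share from b = 0.0416/0.0737 = 0.564.

56.4%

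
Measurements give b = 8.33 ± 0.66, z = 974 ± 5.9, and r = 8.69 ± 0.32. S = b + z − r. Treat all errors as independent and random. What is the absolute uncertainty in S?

5.95

Absolute uncertainties add in quadrature for a linear combination:
  (δb)² = 0.436;  (δz)² = 34.8;  (δr)² = 0.102
δS = √(35.3) = 5.95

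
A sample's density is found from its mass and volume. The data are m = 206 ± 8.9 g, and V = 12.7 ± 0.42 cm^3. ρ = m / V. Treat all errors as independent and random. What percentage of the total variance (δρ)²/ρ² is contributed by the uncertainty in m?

63.1%

(δρ/ρ)² = (1·δm/m)² + (-1·δV/V)²
  m term: (1×0.0432)² = 0.00187
  V term: (-1×0.0331)² = 0.00109
Total = 0.00296. Share from m = 0.00187/0.00296 = 0.631.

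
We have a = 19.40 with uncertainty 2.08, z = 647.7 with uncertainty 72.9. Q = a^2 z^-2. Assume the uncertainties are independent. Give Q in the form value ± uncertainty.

Q is a product of powers, so relative uncertainties combine in quadrature:
  (2·δa/a)² = (2×0.107)² = 0.0460;  (-2·δz/z)² = (-2×0.113)² = 0.0507
δQ/Q = √(0.0967) = 0.311
Q = 0.0008971, so δQ = 0.311 × 0.0008971 = 0.000279.

0.0008971 ± 0.000279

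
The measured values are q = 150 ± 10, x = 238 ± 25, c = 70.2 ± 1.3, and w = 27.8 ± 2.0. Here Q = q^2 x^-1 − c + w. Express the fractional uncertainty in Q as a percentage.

Let p = q^2·x^-1 = 94.5. δp/p = √((2·δq/q)² + (-1·δx/x)²) = √(0.0178 + 0.0110) = 0.170, so δp = 16.0.
Q = p − c + w: δQ = √(δp² + δc² + δw²) = √(258 + 1.69 + 4.00) = 16.2
Q = 52.1, so δQ/Q = 16.2/52.1 = 0.311.

31.1%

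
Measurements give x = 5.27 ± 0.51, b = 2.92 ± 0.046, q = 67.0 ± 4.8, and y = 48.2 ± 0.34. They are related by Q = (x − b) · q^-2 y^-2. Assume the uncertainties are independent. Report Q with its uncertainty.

Let u = x − b = 2.35. δu = √(δx² + δb²) = √(0.260 + 0.00212) = 0.512, so δu/u = 0.218.
Q is then a monomial in u, q, y:
δQ/Q = √((δu/u)² + (-2·δq/q)² + (-2·δy/y)²) = √(0.0475 + 0.0205 + 0.000199) = 0.261
Q = 2.25e-07, so δQ = 0.261 × 2.25e-07 = 5.89e-08.

(2.25 ± 0.589) × 10^-7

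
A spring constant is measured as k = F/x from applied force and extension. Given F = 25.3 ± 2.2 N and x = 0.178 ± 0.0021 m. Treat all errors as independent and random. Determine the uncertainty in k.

12.5 N/m

Since k is a product/quotient, work with relative uncertainties:
  (1·δF/F)² = (1×0.0870)² = 0.00756;  (-1·δx/x)² = (-1×0.0118)² = 0.000139
δk/k = √(0.00770) = 0.0878
k = 142 N/m, so δk = 0.0878 × 142 = 12.5 N/m.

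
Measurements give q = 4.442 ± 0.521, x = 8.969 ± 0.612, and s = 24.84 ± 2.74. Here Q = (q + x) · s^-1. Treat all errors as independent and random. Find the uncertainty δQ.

Let u = q + x = 13.41. δu = √(δq² + δx²) = √(0.271 + 0.375) = 0.804, so δu/u = 0.0599.
Q is then a monomial in u, s:
δQ/Q = √((δu/u)² + (-1·δs/s)²) = √(0.00359 + 0.0122) = 0.126
Q = 0.5399, so δQ = 0.126 × 0.5399 = 0.0678.

0.0678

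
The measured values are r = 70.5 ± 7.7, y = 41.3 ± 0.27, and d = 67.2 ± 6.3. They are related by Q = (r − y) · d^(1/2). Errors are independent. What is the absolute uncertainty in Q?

Let u = r − y = 29.2. δu = √(δr² + δy²) = √(59.3 + 0.0729) = 7.70, so δu/u = 0.264.
Q is then a monomial in u, d:
δQ/Q = √((δu/u)² + (½·δd/d)²) = √(0.0696 + 0.00220) = 0.268
Q = 239, so δQ = 0.268 × 239 = 64.1.

64.1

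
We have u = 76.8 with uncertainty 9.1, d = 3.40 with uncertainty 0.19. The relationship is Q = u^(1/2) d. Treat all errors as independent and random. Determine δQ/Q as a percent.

8.14%

Products/powers → add relative errors in quadrature, weighted by exponent:
  (½·δu/u)² = (0.5×0.118)² = 0.00351;  (1·δd/d)² = (1×0.0559)² = 0.00312
δQ/Q = √(0.00663) = 0.0814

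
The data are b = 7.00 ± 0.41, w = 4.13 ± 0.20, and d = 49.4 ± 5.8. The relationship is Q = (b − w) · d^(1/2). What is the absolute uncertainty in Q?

3.42

Let u = b − w = 2.87. δu = √(δb² + δw²) = √(0.168 + 0.0400) = 0.456, so δu/u = 0.159.
Q is then a monomial in u, d:
δQ/Q = √((δu/u)² + (½·δd/d)²) = √(0.0253 + 0.00345) = 0.169
Q = 20.2, so δQ = 0.169 × 20.2 = 3.42.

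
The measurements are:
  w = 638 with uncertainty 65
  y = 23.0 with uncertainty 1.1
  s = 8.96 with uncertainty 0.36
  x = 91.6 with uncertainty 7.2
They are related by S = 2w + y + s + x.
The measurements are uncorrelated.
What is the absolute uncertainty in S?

S is a linear combination, so absolute uncertainties add in quadrature:
  (2·δw)² = 16900;  (δy)² = 1.21;  (δs)² = 0.130;  (δx)² = 51.8
δS = √(17000) = 130

130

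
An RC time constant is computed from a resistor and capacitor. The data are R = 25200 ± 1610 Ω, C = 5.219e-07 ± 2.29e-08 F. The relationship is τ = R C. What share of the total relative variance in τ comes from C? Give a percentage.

(δτ/τ)² = (1·δR/R)² + (1·δC/C)²
  R term: (1×0.0639)² = 0.00408
  C term: (1×0.0439)² = 0.00193
Total = 0.00601. Share from C = 0.00193/0.00601 = 0.321.

32.1%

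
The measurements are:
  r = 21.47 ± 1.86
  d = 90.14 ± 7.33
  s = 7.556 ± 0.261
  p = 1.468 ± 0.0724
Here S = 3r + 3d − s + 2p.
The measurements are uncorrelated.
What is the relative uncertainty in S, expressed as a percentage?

6.87%

For a sum/difference, combine absolute errors in quadrature:
  (3·δr)² = 31.1;  (3·δd)² = 484;  (δs)² = 0.0681;  (2·δp)² = 0.0210
δS = √(515) = 22.7
S = 330.2, so δS/S = 22.7/330.2 = 0.0687.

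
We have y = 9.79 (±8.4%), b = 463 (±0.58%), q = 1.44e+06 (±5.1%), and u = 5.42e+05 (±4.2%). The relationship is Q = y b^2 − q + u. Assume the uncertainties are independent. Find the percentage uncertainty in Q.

Let p = y·b^2 = 2.1e+06. δp/p = √((1·δy/y)² + (2·δb/b)²) = √(0.00706 + 0.000135) = 0.0848, so δp = 1.78e+05.
Q = p − q + u: δQ = √(δp² + δq² + δu²) = √(3.17e+10 + 5.39e+09 + 5.18e+08) = 1.94e+05
Q = 1.2e+06, so δQ/Q = 1.94e+05/1.2e+06 = 0.161.

16.1%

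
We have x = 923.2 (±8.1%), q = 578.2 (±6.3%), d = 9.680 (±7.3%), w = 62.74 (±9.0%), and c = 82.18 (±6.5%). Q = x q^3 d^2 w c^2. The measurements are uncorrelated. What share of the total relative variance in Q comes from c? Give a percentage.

19.1%

(δQ/Q)² = (1·δx/x)² + (3·δq/q)² + (2·δd/d)² + (1·δw/w)² + (2·δc/c)²
  x term: (1×0.0810)² = 0.00656
  q term: (3×0.0630)² = 0.0357
  d term: (2×0.0730)² = 0.0213
  w term: (1×0.0900)² = 0.00810
  c term: (2×0.0650)² = 0.0169
Total = 0.0886. Share from c = 0.0169/0.0886 = 0.191.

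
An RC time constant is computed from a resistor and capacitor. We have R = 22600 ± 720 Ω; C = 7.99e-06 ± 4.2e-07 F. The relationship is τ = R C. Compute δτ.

0.0111 s

Relative error in a monomial: (δτ/τ)² = Σ (nᵢ · δxᵢ/xᵢ)².
  (1·δR/R)² = (1×0.0319)² = 0.00101;  (1·δC/C)² = (1×0.0526)² = 0.00276
δτ/τ = √(0.00378) = 0.0615
τ = 0.181 s, so δτ = 0.0615 × 0.181 = 0.0111 s.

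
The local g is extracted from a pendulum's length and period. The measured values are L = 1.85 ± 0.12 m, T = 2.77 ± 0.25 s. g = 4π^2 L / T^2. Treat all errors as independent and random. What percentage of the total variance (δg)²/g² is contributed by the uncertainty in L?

(δg/g)² = (1·δL/L)² + (-2·δT/T)²
  L term: (1×0.0649)² = 0.00421
  T term: (-2×0.0903)² = 0.0326
Total = 0.0368. Share from L = 0.00421/0.0368 = 0.114.

11.4%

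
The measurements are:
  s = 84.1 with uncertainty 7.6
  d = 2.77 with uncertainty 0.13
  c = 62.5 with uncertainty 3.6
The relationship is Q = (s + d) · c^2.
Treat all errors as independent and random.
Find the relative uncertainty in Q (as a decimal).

0.145

Let u = s + d = 86.9. δu = √(δs² + δd²) = √(57.8 + 0.0169) = 7.60, so δu/u = 0.0875.
Q is then a monomial in u, c:
δQ/Q = √((δu/u)² + (2·δc/c)²) = √(0.00766 + 0.0133) = 0.145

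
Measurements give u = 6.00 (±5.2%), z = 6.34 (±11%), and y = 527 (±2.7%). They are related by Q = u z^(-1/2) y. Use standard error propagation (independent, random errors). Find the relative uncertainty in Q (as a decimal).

0.0804

Q is a product of powers, so relative uncertainties combine in quadrature:
  (1·δu/u)² = (1×0.0520)² = 0.00270;  (−½·δz/z)² = (-0.5×0.110)² = 0.00302;  (1·δy/y)² = (1×0.0270)² = 0.000729
δQ/Q = √(0.00646) = 0.0804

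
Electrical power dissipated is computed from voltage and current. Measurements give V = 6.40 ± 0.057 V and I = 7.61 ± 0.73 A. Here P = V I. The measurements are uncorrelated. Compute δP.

4.69 W

Each factor contributes (exponent × relative error)² to (δP/P)²:
  (1·δV/V)² = (1×0.00891)² = 7.93e-05;  (1·δI/I)² = (1×0.0959)² = 0.00920
δP/P = √(0.00928) = 0.0963
P = 48.7 W, so δP = 0.0963 × 48.7 = 4.69 W.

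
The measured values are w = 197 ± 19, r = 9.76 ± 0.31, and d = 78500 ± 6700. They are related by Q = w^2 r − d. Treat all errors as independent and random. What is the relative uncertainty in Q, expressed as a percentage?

Let p = w^2·r = 3.79e+05. δp/p = √((2·δw/w)² + (1·δr/r)²) = √(0.0372 + 0.00101) = 0.195, so δp = 74000.
Q = p − d: δQ = √(δp² + δd²) = √(5.48e+09 + 4.49e+07) = 74300
Q = 3e+05, so δQ/Q = 74300/3e+05 = 0.248.

24.8%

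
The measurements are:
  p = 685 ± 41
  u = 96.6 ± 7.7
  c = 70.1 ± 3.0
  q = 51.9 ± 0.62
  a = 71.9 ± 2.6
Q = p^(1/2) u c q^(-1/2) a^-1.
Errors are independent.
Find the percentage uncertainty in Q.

10.2%

For a monomial Q ∝ p^(1/2), u, c, q^(-1/2), a^-1, fractional errors add in quadrature:
  (½·δp/p)² = (0.5×0.0599)² = 0.000896;  (1·δu/u)² = (1×0.0797)² = 0.00635;  (1·δc/c)² = (1×0.0428)² = 0.00183;  (−½·δq/q)² = (-0.5×0.0119)² = 3.57e-05;  (-1·δa/a)² = (-1×0.0362)² = 0.00131
δQ/Q = √(0.0104) = 0.102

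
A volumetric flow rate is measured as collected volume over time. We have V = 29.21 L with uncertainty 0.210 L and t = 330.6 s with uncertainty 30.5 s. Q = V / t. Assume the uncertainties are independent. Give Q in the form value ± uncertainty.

0.08835 ± 0.00818 L/s

Relative error in a monomial: (δQ/Q)² = Σ (nᵢ · δxᵢ/xᵢ)².
  (1·δV/V)² = (1×0.00719)² = 5.17e-05;  (-1·δt/t)² = (-1×0.0923)² = 0.00851
δQ/Q = √(0.00856) = 0.0925
Q = 0.08835 L/s, so δQ = 0.0925 × 0.08835 = 0.00818 L/s.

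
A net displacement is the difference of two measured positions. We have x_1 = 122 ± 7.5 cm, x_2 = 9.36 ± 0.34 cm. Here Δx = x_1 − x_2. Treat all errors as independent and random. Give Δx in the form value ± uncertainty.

113 ± 7.51 cm

Δx is a linear combination, so absolute uncertainties add in quadrature:
  (δx_1)² = 56.2;  (δx_2)² = 0.116
δΔx = √(56.4) = 7.51 cm
Δx = 113 cm.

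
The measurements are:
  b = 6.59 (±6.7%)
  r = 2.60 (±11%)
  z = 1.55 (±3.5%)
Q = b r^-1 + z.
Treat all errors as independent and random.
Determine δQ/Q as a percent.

8.10%

Let p = b·r^-1 = 2.53. δp/p = √((1·δb/b)² + (-1·δr/r)²) = √(0.00449 + 0.0121) = 0.129, so δp = 0.326.
Q = p + z: δQ = √(δp² + δz²) = √(0.107 + 0.00294) = 0.331
Q = 4.08, so δQ/Q = 0.331/4.08 = 0.0810.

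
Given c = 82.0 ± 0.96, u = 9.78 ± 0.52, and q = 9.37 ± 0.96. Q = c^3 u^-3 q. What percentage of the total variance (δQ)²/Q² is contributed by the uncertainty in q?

(δQ/Q)² = (3·δc/c)² + (-3·δu/u)² + (1·δq/q)²
  c term: (3×0.0117)² = 0.00123
  u term: (-3×0.0532)² = 0.0254
  q term: (1×0.102)² = 0.0105
Total = 0.0372. Share from q = 0.0105/0.0372 = 0.282.

28.2%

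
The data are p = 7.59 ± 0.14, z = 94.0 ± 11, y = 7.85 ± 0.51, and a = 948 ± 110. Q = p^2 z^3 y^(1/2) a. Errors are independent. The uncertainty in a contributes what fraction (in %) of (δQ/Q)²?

(δQ/Q)² = (2·δp/p)² + (3·δz/z)² + (½·δy/y)² + (1·δa/a)²
  p term: (2×0.0184)² = 0.00136
  z term: (3×0.117)² = 0.123
  y term: (0.5×0.0650)² = 0.00106
  a term: (1×0.116)² = 0.0135
Total = 0.139. Share from a = 0.0135/0.139 = 0.0968.

9.68%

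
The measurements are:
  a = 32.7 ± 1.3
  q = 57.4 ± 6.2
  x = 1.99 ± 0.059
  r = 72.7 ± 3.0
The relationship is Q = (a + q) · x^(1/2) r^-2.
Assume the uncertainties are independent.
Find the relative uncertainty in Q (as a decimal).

0.109

Let u = a + q = 90.1. δu = √(δa² + δq²) = √(1.69 + 38.4) = 6.33, so δu/u = 0.0703.
Q is then a monomial in u, x, r:
δQ/Q = √((δu/u)² + (½·δx/x)² + (-2·δr/r)²) = √(0.00494 + 0.000220 + 0.00681) = 0.109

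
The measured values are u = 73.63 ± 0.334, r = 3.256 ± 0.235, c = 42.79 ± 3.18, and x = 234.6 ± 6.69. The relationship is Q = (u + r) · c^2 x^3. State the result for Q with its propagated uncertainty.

(1.818 ± 0.312) × 10^12

Let w = u + r = 76.89. δw = √(δu² + δr²) = √(0.112 + 0.0552) = 0.408, so δw/w = 0.00531.
Q is then a monomial in w, c, x:
δQ/Q = √((δw/w)² + (2·δc/c)² + (3·δx/x)²) = √(2.82e-05 + 0.0221 + 0.00732) = 0.172
Q = 1.818e+12, so δQ = 0.172 × 1.818e+12 = 3.12e+11.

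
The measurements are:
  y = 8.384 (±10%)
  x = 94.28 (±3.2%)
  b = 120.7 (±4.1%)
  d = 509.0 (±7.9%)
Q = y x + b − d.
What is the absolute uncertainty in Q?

92.4

Let p = y·x = 790.4. δp/p = √((1·δy/y)² + (1·δx/x)²) = √(0.0100 + 0.00102) = 0.105, so δp = 83.0.
Q = p + b − d: δQ = √(δp² + δb² + δd²) = √(6890 + 24.5 + 1620) = 92.4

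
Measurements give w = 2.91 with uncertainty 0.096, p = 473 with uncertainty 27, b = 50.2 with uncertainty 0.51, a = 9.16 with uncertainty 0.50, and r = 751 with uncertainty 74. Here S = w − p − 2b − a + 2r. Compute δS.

S is a linear combination, so absolute uncertainties add in quadrature:
  (δw)² = 0.00922;  (δp)² = 729;  (2·δb)² = 1.04;  (δa)² = 0.250;  (2·δr)² = 21900
δS = √(22600) = 150

150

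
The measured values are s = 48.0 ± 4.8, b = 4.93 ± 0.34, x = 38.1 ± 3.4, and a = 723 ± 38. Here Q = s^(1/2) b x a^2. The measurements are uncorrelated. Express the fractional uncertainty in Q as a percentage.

16.2%

Q is a product of powers, so relative uncertainties combine in quadrature:
  (½·δs/s)² = (0.5×0.100)² = 0.00250;  (1·δb/b)² = (1×0.0690)² = 0.00476;  (1·δx/x)² = (1×0.0892)² = 0.00796;  (2·δa/a)² = (2×0.0526)² = 0.0110
δQ/Q = √(0.0263) = 0.162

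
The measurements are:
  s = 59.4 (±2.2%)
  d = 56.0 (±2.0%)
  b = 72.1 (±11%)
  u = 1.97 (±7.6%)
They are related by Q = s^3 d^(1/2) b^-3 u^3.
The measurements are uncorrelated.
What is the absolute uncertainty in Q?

13.0

Since Q is a product/quotient, work with relative uncertainties:
  (3·δs/s)² = (3×0.0220)² = 0.00436;  (½·δd/d)² = (0.5×0.0200)² = 0.000100;  (-3·δb/b)² = (-3×0.110)² = 0.109;  (3·δu/u)² = (3×0.0760)² = 0.0520
δQ/Q = √(0.165) = 0.407
Q = 32.0, so δQ = 0.407 × 32.0 = 13.0.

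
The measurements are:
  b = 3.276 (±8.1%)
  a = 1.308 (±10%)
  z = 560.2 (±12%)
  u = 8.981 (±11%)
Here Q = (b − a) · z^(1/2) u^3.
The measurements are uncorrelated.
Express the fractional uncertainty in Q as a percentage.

Let w = b − a = 1.968. δw = √(δb² + δa²) = √(0.0704 + 0.0171) = 0.296, so δw/w = 0.150.
Q is then a monomial in w, z, u:
δQ/Q = √((δw/w)² + (½·δz/z)² + (3·δu/u)²) = √(0.0226 + 0.00360 + 0.109) = 0.368

36.8%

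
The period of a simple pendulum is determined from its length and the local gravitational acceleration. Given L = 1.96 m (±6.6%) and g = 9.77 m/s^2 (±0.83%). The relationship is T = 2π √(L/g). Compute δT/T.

Since T is a product/quotient, work with relative uncertainties:
  (½·δL/L)² = (0.5×0.0660)² = 0.00109;  (−½·δg/g)² = (-0.5×0.00830)² = 1.72e-05
δT/T = √(0.00111) = 0.0333

0.0333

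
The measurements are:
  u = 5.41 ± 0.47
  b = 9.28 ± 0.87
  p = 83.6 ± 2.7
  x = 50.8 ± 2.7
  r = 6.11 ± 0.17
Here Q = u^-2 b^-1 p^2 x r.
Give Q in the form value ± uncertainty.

Products/powers → add relative errors in quadrature, weighted by exponent:
  (-2·δu/u)² = (-2×0.0869)² = 0.0302;  (-1·δb/b)² = (-1×0.0938)² = 0.00879;  (2·δp/p)² = (2×0.0323)² = 0.00417;  (1·δx/x)² = (1×0.0531)² = 0.00282;  (1·δr/r)² = (1×0.0278)² = 0.000774
δQ/Q = √(0.0468) = 0.216
Q = 7990, so δQ = 0.216 × 7990 = 1730.

7990 ± 1730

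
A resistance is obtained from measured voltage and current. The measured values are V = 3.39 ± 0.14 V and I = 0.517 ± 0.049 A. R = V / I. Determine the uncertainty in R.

Relative error in a monomial: (δR/R)² = Σ (nᵢ · δxᵢ/xᵢ)².
  (1·δV/V)² = (1×0.0413)² = 0.00171;  (-1·δI/I)² = (-1×0.0948)² = 0.00898
δR/R = √(0.0107) = 0.103
R = 6.56 Ω, so δR = 0.103 × 6.56 = 0.678 Ω.

0.678 Ω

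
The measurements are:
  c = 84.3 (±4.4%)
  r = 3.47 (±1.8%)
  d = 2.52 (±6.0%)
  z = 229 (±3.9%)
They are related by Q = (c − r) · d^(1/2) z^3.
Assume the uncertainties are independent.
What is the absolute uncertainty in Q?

1.99e+08

Let u = c − r = 80.8. δu = √(δc² + δr²) = √(13.8 + 0.00390) = 3.71, so δu/u = 0.0459.
Q is then a monomial in u, d, z:
δQ/Q = √((δu/u)² + (½·δd/d)² + (3·δz/z)²) = √(0.00211 + 0.000900 + 0.0137) = 0.129
Q = 1.54e+09, so δQ = 0.129 × 1.54e+09 = 1.99e+08.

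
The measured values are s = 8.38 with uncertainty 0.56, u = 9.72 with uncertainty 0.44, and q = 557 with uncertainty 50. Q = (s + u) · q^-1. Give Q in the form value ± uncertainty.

0.0325 ± 0.00318

Let w = s + u = 18.1. δw = √(δs² + δu²) = √(0.314 + 0.194) = 0.712, so δw/w = 0.0393.
Q is then a monomial in w, q:
δQ/Q = √((δw/w)² + (-1·δq/q)²) = √(0.00155 + 0.00806) = 0.0980
Q = 0.0325, so δQ = 0.0980 × 0.0325 = 0.00318.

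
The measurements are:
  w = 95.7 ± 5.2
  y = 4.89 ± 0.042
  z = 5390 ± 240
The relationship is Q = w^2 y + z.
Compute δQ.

Let p = w^2·y = 44800. δp/p = √((2·δw/w)² + (1·δy/y)²) = √(0.0118 + 7.38e-05) = 0.109, so δp = 4880.
Q = p + z: δQ = √(δp² + δz²) = √(2.38e+07 + 57600) = 4890

4890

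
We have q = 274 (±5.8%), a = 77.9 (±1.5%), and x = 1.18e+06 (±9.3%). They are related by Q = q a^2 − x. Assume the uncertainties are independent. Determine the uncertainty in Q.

1.54e+05

Let p = q·a^2 = 1.66e+06. δp/p = √((1·δq/q)² + (2·δa/a)²) = √(0.00336 + 0.000900) = 0.0653, so δp = 1.09e+05.
Q = p − x: δQ = √(δp² + δx²) = √(1.18e+10 + 1.2e+10) = 1.54e+05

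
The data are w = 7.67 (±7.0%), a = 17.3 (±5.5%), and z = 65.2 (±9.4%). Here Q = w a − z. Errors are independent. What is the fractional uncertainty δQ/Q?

0.197

Let p = w·a = 133. δp/p = √((1·δw/w)² + (1·δa/a)²) = √(0.00490 + 0.00302) = 0.0890, so δp = 11.8.
Q = p − z: δQ = √(δp² + δz²) = √(140 + 37.6) = 13.3
Q = 67.5, so δQ/Q = 13.3/67.5 = 0.197.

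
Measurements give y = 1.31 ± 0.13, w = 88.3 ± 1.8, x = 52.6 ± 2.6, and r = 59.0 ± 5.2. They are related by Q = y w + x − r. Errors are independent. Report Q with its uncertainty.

Let p = y·w = 116. δp/p = √((1·δy/y)² + (1·δw/w)²) = √(0.00985 + 0.000416) = 0.101, so δp = 11.7.
Q = p + x − r: δQ = √(δp² + δx² + δr²) = √(137 + 6.76 + 27.0) = 13.1
Q = 109.

109 ± 13.1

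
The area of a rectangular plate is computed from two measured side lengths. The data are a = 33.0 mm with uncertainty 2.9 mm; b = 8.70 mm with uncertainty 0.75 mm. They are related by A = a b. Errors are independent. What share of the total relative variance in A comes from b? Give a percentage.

49.0%

(δA/A)² = (1·δa/a)² + (1·δb/b)²
  a term: (1×0.0879)² = 0.00772
  b term: (1×0.0862)² = 0.00743
Total = 0.0152. Share from b = 0.00743/0.0152 = 0.490.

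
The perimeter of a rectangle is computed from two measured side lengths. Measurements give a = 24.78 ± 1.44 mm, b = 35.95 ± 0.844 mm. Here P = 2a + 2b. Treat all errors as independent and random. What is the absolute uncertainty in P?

3.34 mm

P is a linear combination, so absolute uncertainties add in quadrature:
  (2·δa)² = 8.29;  (2·δb)² = 2.85
δP = √(11.1) = 3.34 mm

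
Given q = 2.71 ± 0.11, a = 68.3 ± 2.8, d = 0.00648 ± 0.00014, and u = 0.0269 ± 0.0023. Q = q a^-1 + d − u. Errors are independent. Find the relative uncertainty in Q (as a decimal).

Let p = q·a^-1 = 0.0397. δp/p = √((1·δq/q)² + (-1·δa/a)²) = √(0.00165 + 0.00168) = 0.0577, so δp = 0.00229.
Q = p + d − u: δQ = √(δp² + δd² + δu²) = √(5.24e-06 + 1.96e-08 + 5.29e-06) = 0.00325
Q = 0.0193, so δQ/Q = 0.00325/0.0193 = 0.169.

0.169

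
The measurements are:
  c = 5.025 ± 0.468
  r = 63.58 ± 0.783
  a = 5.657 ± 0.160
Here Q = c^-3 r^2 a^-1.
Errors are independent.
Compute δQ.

Q is a product of powers, so relative uncertainties combine in quadrature:
  (-3·δc/c)² = (-3×0.0931)² = 0.0781;  (2·δr/r)² = (2×0.0123)² = 0.000607;  (-1·δa/a)² = (-1×0.0283)² = 0.000800
δQ/Q = √(0.0795) = 0.282
Q = 5.632, so δQ = 0.282 × 5.632 = 1.59.

1.59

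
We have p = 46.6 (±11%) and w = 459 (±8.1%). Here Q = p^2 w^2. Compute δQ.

1.25e+08

Relative error in a monomial: (δQ/Q)² = Σ (nᵢ · δxᵢ/xᵢ)².
  (2·δp/p)² = (2×0.110)² = 0.0484;  (2·δw/w)² = (2×0.0810)² = 0.0262
δQ/Q = √(0.0746) = 0.273
Q = 4.58e+08, so δQ = 0.273 × 4.58e+08 = 1.25e+08.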